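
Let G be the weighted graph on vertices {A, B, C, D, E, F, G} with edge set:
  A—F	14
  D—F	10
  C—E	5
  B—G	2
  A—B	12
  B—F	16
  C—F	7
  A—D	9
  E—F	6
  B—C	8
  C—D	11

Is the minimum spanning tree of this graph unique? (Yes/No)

Yes

Sort edges by weight, then run Kruskal:
B—G (2): add — endpoints in different components.
C—E (5): add — endpoints in different components.
E—F (6): add — endpoints in different components.
C—F (7): skip — C and F already connected.
B—C (8): add — endpoints in different components.
A—D (9): add — endpoints in different components.
D—F (10): add — endpoints in different components.
Every non-tree edge has weight strictly greater than the heaviest edge on the tree path between its endpoints, so the MST is unique.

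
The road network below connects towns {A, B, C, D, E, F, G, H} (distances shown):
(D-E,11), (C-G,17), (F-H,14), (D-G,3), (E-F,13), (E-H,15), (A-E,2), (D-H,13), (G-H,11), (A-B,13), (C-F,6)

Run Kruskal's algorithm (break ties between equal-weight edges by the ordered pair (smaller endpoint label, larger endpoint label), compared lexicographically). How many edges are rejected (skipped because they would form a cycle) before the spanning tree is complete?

1

Sort edges by weight, then run Kruskal:
A-E (2): add — endpoints in different components.
D-G (3): add — endpoints in different components.
C-F (6): add — endpoints in different components.
D-E (11): add — endpoints in different components.
G-H (11): add — endpoints in different components.
A-B (13): add — endpoints in different components.
D-H (13): skip — D and H already connected.
E-F (13): add — endpoints in different components.
Edges rejected before the tree was complete: 1.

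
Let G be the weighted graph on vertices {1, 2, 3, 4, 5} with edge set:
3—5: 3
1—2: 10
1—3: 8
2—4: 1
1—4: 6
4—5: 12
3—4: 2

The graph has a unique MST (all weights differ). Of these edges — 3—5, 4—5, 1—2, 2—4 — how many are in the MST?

2

Kruskal's algorithm — process edges by increasing weight (ties by edge label):
2—4 (1): add. Components now {1} {2,4} {3} {5}
3—4 (2): add. Components now {1} {2,3,4} {5}
3—5 (3): add. Components now {1} {2,3,4,5}
1—4 (6): add. Components now {1,2,3,4,5}
MST edge set: {2—4, 3—4, 3—5, 1—4}.
Of the listed edges, {3—5, 2—4} are in the MST → 2.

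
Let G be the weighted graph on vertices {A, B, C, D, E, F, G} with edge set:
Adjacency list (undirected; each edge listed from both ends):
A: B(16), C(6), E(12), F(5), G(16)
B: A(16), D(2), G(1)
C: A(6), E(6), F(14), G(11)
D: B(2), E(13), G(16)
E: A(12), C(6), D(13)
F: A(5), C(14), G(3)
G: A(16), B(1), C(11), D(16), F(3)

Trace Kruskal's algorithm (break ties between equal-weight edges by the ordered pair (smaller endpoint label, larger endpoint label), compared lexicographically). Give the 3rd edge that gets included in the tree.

Sort edges by weight, then run Kruskal:
B G (1): add — endpoints in different components.
B D (2): add — endpoints in different components.
F G (3): add — endpoints in different components.
A F (5): add — endpoints in different components.
A C (6): add — endpoints in different components.
C E (6): add — endpoints in different components.
The 3rd edge added is F G.

F-G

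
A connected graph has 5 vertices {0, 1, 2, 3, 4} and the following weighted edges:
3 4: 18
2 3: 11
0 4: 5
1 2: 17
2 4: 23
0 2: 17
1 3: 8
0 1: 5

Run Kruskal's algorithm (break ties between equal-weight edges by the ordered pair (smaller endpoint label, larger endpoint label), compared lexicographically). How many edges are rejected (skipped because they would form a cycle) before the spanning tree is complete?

Sort edges by weight, then run Kruskal:
0 1 (5): add — endpoints in different components.
0 4 (5): add — endpoints in different components.
1 3 (8): add — endpoints in different components.
2 3 (11): add — endpoints in different components.
Edges rejected before the tree was complete: 0.

0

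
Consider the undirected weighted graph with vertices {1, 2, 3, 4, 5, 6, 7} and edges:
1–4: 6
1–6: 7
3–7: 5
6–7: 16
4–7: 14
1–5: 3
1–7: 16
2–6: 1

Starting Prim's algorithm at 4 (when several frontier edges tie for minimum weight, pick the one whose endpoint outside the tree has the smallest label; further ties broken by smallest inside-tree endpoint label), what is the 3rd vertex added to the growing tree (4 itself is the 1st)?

5

Prim's algorithm from 4:
Step 1: cheapest edge leaving the tree is 1–4 (6); add 1.
Step 2: cheapest edge leaving the tree is 1–5 (3); add 5.
Step 3: cheapest edge leaving the tree is 1–6 (7); add 6.
Step 4: cheapest edge leaving the tree is 2–6 (1); add 2.
Step 5: cheapest edge leaving the tree is 4–7 (14); add 7.
Step 6: cheapest edge leaving the tree is 3–7 (5); add 3.
Vertex order: 4, 1, 5, 6, 2, 7, 3. The 3rd vertex is 5.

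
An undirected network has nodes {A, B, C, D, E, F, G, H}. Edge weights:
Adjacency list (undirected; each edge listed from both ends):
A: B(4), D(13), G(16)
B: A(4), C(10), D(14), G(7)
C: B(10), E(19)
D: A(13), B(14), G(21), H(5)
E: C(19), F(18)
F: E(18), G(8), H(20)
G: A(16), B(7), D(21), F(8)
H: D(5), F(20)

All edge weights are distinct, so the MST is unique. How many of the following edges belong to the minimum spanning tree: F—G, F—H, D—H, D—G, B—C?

3

Kruskal: consider edges lightest-first.
A—B (4): add — endpoints in different components.
D—H (5): add — endpoints in different components.
B—G (7): add — endpoints in different components.
F—G (8): add — endpoints in different components.
B—C (10): add — endpoints in different components.
A—D (13): add — endpoints in different components.
B—D (14): skip — B and D already connected.
A—G (16): skip — A and G already connected.
E—F (18): add — endpoints in different components.
MST edge set: {A—B, D—H, B—G, F—G, B—C, A—D, E—F}.
Of the listed edges, {F—G, D—H, B—C} are in the MST → 3.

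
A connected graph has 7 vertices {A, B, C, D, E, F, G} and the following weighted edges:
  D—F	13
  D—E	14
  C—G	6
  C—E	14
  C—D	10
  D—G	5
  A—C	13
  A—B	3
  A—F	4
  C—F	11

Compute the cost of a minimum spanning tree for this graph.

Prim, starting at E.
Step 1: cheapest edge leaving the tree is C—E (14); add C.
Step 2: cheapest edge leaving the tree is C—G (6); add G.
Step 3: cheapest edge leaving the tree is D—G (5); add D.
Step 4: cheapest edge leaving the tree is C—F (11); add F.
Step 5: cheapest edge leaving the tree is A—F (4); add A.
Step 6: cheapest edge leaving the tree is A—B (3); add B.
MST edges: C—E, C—G, D—G, C—F, A—F, A—B; total weight 14+6+5+11+4+3 = 43.

43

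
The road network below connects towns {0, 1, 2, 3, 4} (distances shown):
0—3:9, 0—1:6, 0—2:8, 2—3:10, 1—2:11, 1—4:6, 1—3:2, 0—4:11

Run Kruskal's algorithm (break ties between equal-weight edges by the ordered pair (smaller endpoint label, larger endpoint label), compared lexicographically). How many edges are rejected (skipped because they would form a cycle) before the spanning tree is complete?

Kruskal's algorithm — process edges by increasing weight (ties by edge label):
1—3 (2): add — endpoints in different components.
0—1 (6): add — endpoints in different components.
1—4 (6): add — endpoints in different components.
0—2 (8): add — endpoints in different components.
Edges rejected before the tree was complete: 0.

0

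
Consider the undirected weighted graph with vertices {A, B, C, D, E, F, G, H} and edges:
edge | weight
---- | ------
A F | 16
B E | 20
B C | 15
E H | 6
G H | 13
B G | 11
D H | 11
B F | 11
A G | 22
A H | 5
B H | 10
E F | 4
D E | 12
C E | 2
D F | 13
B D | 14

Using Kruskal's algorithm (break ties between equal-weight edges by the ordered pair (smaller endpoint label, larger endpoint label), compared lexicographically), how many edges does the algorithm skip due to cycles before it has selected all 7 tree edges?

1

Sort edges by weight, then run Kruskal:
C E (2): add — endpoints in different components.
E F (4): add — endpoints in different components.
A H (5): add — endpoints in different components.
E H (6): add — endpoints in different components.
B H (10): add — endpoints in different components.
B F (11): skip — B and F already connected.
B G (11): add — endpoints in different components.
D H (11): add — endpoints in different components.
Edges rejected before the tree was complete: 1.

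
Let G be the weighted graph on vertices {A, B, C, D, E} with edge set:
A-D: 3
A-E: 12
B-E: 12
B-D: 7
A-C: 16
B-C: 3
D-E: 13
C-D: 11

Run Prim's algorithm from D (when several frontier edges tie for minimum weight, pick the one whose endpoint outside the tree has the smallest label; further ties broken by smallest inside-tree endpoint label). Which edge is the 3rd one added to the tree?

Prim's algorithm from D:
Step 1: frontier [A-D 3, B-D 7, C-D 11, D-E 13] → take A-D (3); add A.
Step 2: frontier [A-E 12, A-C 16, B-D 7, C-D 11, D-E 13] → take B-D (7); add B.
Step 3: frontier [A-E 12, A-C 16, B-C 3, B-E 12, C-D 11, D-E 13] → take B-C (3); add C.
Step 4: frontier [A-E 12, B-E 12, D-E 13] → take A-E (12); add E.
The 3rd edge added is B-C.

B-C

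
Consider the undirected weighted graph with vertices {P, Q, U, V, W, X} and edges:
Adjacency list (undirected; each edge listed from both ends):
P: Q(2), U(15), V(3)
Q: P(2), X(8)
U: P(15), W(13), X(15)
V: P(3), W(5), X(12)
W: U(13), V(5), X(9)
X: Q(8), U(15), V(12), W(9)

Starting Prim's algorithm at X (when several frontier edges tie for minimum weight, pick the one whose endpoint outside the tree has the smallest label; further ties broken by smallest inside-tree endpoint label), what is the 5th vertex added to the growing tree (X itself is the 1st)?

Grow the tree from X using Prim:
Step 1: frontier [Q—X 8, W—X 9, V—X 12, U—X 15] → take Q—X (8); add Q.
Step 2: frontier [P—Q 2, W—X 9, V—X 12, U—X 15] → take P—Q (2); add P.
Step 3: frontier [P—V 3, P—U 15, W—X 9, V—X 12, U—X 15] → take P—V (3); add V.
Step 4: frontier [P—U 15, V—W 5, W—X 9, U—X 15] → take V—W (5); add W.
Step 5: frontier [P—U 15, U—W 13, U—X 15] → take U—W (13); add U.
Vertex order: X, Q, P, V, W, U. The 5th vertex is W.

W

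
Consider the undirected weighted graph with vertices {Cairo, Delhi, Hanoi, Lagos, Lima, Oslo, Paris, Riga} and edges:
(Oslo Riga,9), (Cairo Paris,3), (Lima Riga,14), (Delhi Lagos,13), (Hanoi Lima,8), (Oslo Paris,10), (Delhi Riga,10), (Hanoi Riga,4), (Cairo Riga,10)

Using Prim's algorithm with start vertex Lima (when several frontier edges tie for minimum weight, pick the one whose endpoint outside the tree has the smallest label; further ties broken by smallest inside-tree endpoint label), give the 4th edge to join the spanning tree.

Grow the tree from Lima using Prim:
Step 1: cheapest edge leaving the tree is Hanoi Lima (8); add Hanoi.
Step 2: cheapest edge leaving the tree is Hanoi Riga (4); add Riga.
Step 3: cheapest edge leaving the tree is Oslo Riga (9); add Oslo.
Step 4: cheapest edge leaving the tree is Cairo Riga (10); add Cairo.
Step 5: cheapest edge leaving the tree is Cairo Paris (3); add Paris.
Step 6: cheapest edge leaving the tree is Delhi Riga (10); add Delhi.
Step 7: cheapest edge leaving the tree is Delhi Lagos (13); add Lagos.
The 4th edge added is Cairo Riga.

Cairo-Riga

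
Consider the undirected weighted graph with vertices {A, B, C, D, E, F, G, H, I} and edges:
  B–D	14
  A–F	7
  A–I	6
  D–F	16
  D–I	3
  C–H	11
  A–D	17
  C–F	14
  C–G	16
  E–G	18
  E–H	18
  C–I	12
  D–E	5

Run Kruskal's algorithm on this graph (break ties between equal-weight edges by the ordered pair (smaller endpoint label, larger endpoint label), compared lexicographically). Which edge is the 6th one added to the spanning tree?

Sort edges by weight, then run Kruskal:
D–I (3): add — endpoints in different components.
D–E (5): add — endpoints in different components.
A–I (6): add — endpoints in different components.
A–F (7): add — endpoints in different components.
C–H (11): add — endpoints in different components.
C–I (12): add — endpoints in different components.
B–D (14): add — endpoints in different components.
C–F (14): skip — C and F already connected.
C–G (16): add — endpoints in different components.
The 6th edge added is C–I.

C-I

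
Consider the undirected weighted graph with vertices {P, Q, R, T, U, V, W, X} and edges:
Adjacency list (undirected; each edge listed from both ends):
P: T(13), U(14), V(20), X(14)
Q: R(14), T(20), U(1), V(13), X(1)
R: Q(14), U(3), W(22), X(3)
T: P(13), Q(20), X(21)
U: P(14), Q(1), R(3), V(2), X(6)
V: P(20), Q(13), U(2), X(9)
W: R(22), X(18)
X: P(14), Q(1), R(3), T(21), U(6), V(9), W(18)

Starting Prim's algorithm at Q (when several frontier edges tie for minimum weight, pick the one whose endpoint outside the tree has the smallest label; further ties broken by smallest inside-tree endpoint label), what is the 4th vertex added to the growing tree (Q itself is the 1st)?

Prim's algorithm from Q:
Step 1: cheapest edge leaving the tree is Q–U (1); add U.
Step 2: cheapest edge leaving the tree is Q–X (1); add X.
Step 3: cheapest edge leaving the tree is U–V (2); add V.
Step 4: cheapest edge leaving the tree is R–U (3); add R.
Step 5: cheapest edge leaving the tree is P–U (14); add P.
Step 6: cheapest edge leaving the tree is P–T (13); add T.
Step 7: cheapest edge leaving the tree is W–X (18); add W.
Vertex order: Q, U, X, V, R, P, T, W. The 4th vertex is V.

V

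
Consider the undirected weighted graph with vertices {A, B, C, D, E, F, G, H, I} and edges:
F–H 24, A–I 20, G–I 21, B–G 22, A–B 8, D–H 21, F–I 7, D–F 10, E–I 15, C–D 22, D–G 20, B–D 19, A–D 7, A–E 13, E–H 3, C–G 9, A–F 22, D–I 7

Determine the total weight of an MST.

74

Kruskal: consider edges lightest-first.
E–H (3): add — endpoints in different components.
A–D (7): add — endpoints in different components.
D–I (7): add — endpoints in different components.
F–I (7): add — endpoints in different components.
A–B (8): add — endpoints in different components.
C–G (9): add — endpoints in different components.
D–F (10): skip — D and F already connected.
A–E (13): add — endpoints in different components.
E–I (15): skip — E and I already connected.
B–D (19): skip — B and D already connected.
A–I (20): skip — A and I already connected.
D–G (20): add — endpoints in different components.
MST edges: E–H, A–D, D–I, F–I, A–B, C–G, A–E, D–G; total weight 3+7+7+7+8+9+13+20 = 74.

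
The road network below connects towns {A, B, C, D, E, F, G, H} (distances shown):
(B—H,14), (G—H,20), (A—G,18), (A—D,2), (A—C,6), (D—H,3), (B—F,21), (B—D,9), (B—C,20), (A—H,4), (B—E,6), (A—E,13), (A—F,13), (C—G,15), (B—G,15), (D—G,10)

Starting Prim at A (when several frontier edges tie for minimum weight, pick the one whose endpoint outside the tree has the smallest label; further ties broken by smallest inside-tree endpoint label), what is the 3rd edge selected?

Prim's algorithm from A:
Step 1: cheapest edge leaving the tree is A—D (2); add D.
Step 2: cheapest edge leaving the tree is D—H (3); add H.
Step 3: cheapest edge leaving the tree is A—C (6); add C.
Step 4: cheapest edge leaving the tree is B—D (9); add B.
Step 5: cheapest edge leaving the tree is B—E (6); add E.
Step 6: cheapest edge leaving the tree is D—G (10); add G.
Step 7: cheapest edge leaving the tree is A—F (13); add F.
The 3rd edge added is A—C.

A-C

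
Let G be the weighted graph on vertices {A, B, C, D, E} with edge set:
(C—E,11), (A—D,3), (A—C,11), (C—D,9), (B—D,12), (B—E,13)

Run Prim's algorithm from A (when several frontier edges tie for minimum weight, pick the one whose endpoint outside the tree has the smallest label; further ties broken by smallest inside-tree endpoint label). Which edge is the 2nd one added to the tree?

Prim, starting at A.
Step 1: cheapest edge leaving the tree is A—D (3); add D.
Step 2: cheapest edge leaving the tree is C—D (9); add C.
Step 3: cheapest edge leaving the tree is C—E (11); add E.
Step 4: cheapest edge leaving the tree is B—D (12); add B.
The 2nd edge added is C—D.

C-D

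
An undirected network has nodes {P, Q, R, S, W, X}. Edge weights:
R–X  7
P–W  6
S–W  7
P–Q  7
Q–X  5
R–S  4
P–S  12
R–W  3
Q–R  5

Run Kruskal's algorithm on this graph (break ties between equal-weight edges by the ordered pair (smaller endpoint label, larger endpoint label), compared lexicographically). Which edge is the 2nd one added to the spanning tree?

Kruskal's algorithm — process edges by increasing weight (ties by edge label):
R–W (3): add. Components now {R,W} {P} {S} {Q} {X}
R–S (4): add. Components now {R,S,W} {P} {Q} {X}
Q–R (5): add. Components now {Q,R,S,W} {P} {X}
Q–X (5): add. Components now {Q,R,S,W,X} {P}
P–W (6): add. Components now {P,Q,R,S,W,X}
The 2nd edge added is R–S.

R-S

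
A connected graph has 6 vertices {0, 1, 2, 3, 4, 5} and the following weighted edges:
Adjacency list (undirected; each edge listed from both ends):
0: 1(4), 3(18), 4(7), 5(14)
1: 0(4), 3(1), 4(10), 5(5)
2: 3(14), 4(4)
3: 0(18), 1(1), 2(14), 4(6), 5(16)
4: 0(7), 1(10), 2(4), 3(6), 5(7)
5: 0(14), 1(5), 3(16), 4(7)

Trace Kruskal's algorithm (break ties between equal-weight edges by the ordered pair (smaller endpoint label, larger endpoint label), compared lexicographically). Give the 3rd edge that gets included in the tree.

Kruskal's algorithm — process edges by increasing weight (ties by edge label):
1–3 (1): add — endpoints in different components.
0–1 (4): add — endpoints in different components.
2–4 (4): add — endpoints in different components.
1–5 (5): add — endpoints in different components.
3–4 (6): add — endpoints in different components.
The 3rd edge added is 2–4.

2-4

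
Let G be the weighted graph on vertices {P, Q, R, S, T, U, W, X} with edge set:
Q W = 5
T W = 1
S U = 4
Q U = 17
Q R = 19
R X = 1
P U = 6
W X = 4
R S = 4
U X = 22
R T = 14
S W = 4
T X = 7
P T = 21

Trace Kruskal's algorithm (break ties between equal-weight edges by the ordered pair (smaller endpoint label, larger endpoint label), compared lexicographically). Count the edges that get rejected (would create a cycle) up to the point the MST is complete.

Sort edges by weight, then run Kruskal:
R X (1): add — endpoints in different components.
T W (1): add — endpoints in different components.
R S (4): add — endpoints in different components.
S U (4): add — endpoints in different components.
S W (4): add — endpoints in different components.
W X (4): skip — X and W already connected.
Q W (5): add — endpoints in different components.
P U (6): add — endpoints in different components.
Edges rejected before the tree was complete: 1.

1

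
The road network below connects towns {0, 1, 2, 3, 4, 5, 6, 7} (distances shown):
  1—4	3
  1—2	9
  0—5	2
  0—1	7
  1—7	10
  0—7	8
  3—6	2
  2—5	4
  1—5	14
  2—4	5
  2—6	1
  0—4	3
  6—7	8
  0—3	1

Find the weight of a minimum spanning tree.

20

Kruskal's algorithm — process edges by increasing weight (ties by edge label):
0—3 (1): add — endpoints in different components.
2—6 (1): add — endpoints in different components.
0—5 (2): add — endpoints in different components.
3—6 (2): add — endpoints in different components.
0—4 (3): add — endpoints in different components.
1—4 (3): add — endpoints in different components.
2—5 (4): skip — 2 and 5 already connected.
2—4 (5): skip — 2 and 4 already connected.
0—1 (7): skip — 0 and 1 already connected.
0—7 (8): add — endpoints in different components.
MST edges: 0—3, 2—6, 0—5, 3—6, 0—4, 1—4, 0—7; total weight 1+1+2+2+3+3+8 = 20.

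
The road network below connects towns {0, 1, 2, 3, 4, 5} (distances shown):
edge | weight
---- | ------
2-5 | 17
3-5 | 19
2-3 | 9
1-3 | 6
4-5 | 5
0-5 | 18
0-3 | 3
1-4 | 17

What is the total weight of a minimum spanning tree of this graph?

40

Grow the tree from 1 using Prim:
Step 1: cheapest edge leaving the tree is 1-3 (6); add 3.
Step 2: cheapest edge leaving the tree is 0-3 (3); add 0.
Step 3: cheapest edge leaving the tree is 2-3 (9); add 2.
Step 4: cheapest edge leaving the tree is 1-4 (17); add 4.
Step 5: cheapest edge leaving the tree is 4-5 (5); add 5.
MST edges: 1-3, 0-3, 2-3, 1-4, 4-5; total weight 6+3+9+17+5 = 40.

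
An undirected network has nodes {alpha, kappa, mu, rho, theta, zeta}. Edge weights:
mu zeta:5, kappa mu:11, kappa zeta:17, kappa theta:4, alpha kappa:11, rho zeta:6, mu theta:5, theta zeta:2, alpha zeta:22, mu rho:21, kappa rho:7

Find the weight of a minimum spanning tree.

28

Prim's algorithm from zeta:
Step 1: cheapest edge leaving the tree is theta zeta (2); add theta.
Step 2: cheapest edge leaving the tree is kappa theta (4); add kappa.
Step 3: cheapest edge leaving the tree is mu theta (5); add mu.
Step 4: cheapest edge leaving the tree is rho zeta (6); add rho.
Step 5: cheapest edge leaving the tree is alpha kappa (11); add alpha.
MST edges: theta zeta, kappa theta, mu theta, rho zeta, alpha kappa; total weight 2+4+5+6+11 = 28.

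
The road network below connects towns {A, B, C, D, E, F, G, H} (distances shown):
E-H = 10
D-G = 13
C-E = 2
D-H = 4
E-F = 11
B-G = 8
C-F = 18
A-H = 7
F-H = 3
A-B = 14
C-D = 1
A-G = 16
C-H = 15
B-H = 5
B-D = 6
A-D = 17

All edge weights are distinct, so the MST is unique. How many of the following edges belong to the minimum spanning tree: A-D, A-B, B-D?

Sort edges by weight, then run Kruskal:
C-D (1): add — endpoints in different components.
C-E (2): add — endpoints in different components.
F-H (3): add — endpoints in different components.
D-H (4): add — endpoints in different components.
B-H (5): add — endpoints in different components.
B-D (6): skip — B and D already connected.
A-H (7): add — endpoints in different components.
B-G (8): add — endpoints in different components.
MST edge set: {C-D, C-E, F-H, D-H, B-H, A-H, B-G}.
Of the listed edges, {} are in the MST → 0.

0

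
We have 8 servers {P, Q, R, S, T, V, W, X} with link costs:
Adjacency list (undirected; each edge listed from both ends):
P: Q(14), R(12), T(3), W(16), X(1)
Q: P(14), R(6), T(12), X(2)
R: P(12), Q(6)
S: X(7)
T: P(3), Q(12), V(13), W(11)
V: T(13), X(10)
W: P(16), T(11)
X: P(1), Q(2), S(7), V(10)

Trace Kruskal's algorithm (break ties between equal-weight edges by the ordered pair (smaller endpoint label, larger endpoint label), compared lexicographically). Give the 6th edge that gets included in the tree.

V-X

Sort edges by weight, then run Kruskal:
P–X (1): add — endpoints in different components.
Q–X (2): add — endpoints in different components.
P–T (3): add — endpoints in different components.
Q–R (6): add — endpoints in different components.
S–X (7): add — endpoints in different components.
V–X (10): add — endpoints in different components.
T–W (11): add — endpoints in different components.
The 6th edge added is V–X.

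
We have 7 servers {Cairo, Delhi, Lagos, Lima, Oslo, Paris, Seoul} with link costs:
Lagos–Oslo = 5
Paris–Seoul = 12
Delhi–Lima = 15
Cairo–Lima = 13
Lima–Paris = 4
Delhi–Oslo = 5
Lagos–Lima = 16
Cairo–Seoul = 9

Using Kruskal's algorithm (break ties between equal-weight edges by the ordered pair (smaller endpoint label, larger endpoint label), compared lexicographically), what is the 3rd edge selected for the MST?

Lagos-Oslo

Sort edges by weight, then run Kruskal:
Lima–Paris (4): add — endpoints in different components.
Delhi–Oslo (5): add — endpoints in different components.
Lagos–Oslo (5): add — endpoints in different components.
Cairo–Seoul (9): add — endpoints in different components.
Paris–Seoul (12): add — endpoints in different components.
Cairo–Lima (13): skip — Cairo and Lima already connected.
Delhi–Lima (15): add — endpoints in different components.
The 3rd edge added is Lagos–Oslo.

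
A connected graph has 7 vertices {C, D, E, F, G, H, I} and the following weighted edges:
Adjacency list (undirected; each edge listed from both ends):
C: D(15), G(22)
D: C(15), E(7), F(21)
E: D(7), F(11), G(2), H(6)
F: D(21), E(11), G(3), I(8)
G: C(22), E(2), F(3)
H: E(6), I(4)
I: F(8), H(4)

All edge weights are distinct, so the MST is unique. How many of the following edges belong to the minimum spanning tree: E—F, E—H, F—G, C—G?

2

Kruskal: consider edges lightest-first.
E—G (2): add. Components now {C} {D} {E,G} {F} {H} {I}
F—G (3): add. Components now {C} {D} {E,F,G} {H} {I}
H—I (4): add. Components now {C} {D} {E,F,G} {H,I}
E—H (6): add. Components now {C} {D} {E,F,G,H,I}
D—E (7): add. Components now {C} {D,E,F,G,H,I}
F—I (8): skip — F and I already connected.
E—F (11): skip — E and F already connected.
C—D (15): add. Components now {C,D,E,F,G,H,I}
MST edge set: {E—G, F—G, H—I, E—H, D—E, C—D}.
Of the listed edges, {E—H, F—G} are in the MST → 2.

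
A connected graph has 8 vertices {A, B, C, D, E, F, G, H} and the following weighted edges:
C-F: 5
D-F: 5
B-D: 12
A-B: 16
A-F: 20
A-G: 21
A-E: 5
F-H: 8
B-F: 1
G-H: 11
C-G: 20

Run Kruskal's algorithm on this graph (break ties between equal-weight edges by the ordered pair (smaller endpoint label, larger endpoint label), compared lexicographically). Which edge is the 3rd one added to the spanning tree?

C-F

Kruskal's algorithm — process edges by increasing weight (ties by edge label):
B-F (1): add — endpoints in different components.
A-E (5): add — endpoints in different components.
C-F (5): add — endpoints in different components.
D-F (5): add — endpoints in different components.
F-H (8): add — endpoints in different components.
G-H (11): add — endpoints in different components.
B-D (12): skip — B and D already connected.
A-B (16): add — endpoints in different components.
The 3rd edge added is C-F.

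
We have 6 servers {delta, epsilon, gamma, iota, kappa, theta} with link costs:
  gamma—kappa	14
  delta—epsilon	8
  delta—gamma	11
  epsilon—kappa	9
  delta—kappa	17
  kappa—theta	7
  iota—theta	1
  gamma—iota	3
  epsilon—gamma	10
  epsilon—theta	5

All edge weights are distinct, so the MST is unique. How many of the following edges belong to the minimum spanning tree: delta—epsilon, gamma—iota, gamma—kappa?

2

Sort edges by weight, then run Kruskal:
iota—theta (1): add — endpoints in different components.
gamma—iota (3): add — endpoints in different components.
epsilon—theta (5): add — endpoints in different components.
kappa—theta (7): add — endpoints in different components.
delta—epsilon (8): add — endpoints in different components.
MST edge set: {iota—theta, gamma—iota, epsilon—theta, kappa—theta, delta—epsilon}.
Of the listed edges, {delta—epsilon, gamma—iota} are in the MST → 2.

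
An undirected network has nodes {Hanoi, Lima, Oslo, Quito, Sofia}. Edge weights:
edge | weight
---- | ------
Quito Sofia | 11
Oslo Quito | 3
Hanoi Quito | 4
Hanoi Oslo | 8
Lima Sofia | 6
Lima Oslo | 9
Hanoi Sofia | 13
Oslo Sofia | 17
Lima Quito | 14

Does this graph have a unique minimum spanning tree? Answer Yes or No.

Yes

Sort edges by weight, then run Kruskal:
Oslo Quito (3): add. Components now {Lima} {Hanoi} {Oslo,Quito} {Sofia}
Hanoi Quito (4): add. Components now {Lima} {Hanoi,Oslo,Quito} {Sofia}
Lima Sofia (6): add. Components now {Lima,Sofia} {Hanoi,Oslo,Quito}
Hanoi Oslo (8): skip — Hanoi and Oslo already connected.
Lima Oslo (9): add. Components now {Hanoi,Lima,Oslo,Quito,Sofia}
Every non-tree edge has weight strictly greater than the heaviest edge on the tree path between its endpoints, so the MST is unique.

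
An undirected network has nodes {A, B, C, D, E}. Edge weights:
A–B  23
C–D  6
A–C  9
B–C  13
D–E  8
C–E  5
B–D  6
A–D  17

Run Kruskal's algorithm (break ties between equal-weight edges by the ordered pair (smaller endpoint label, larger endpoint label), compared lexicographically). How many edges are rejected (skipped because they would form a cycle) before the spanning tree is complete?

1

Sort edges by weight, then run Kruskal:
C–E (5): add. Components now {A} {B} {C,E} {D}
B–D (6): add. Components now {A} {B,D} {C,E}
C–D (6): add. Components now {A} {B,C,D,E}
D–E (8): skip — D and E already connected.
A–C (9): add. Components now {A,B,C,D,E}
Edges rejected before the tree was complete: 1.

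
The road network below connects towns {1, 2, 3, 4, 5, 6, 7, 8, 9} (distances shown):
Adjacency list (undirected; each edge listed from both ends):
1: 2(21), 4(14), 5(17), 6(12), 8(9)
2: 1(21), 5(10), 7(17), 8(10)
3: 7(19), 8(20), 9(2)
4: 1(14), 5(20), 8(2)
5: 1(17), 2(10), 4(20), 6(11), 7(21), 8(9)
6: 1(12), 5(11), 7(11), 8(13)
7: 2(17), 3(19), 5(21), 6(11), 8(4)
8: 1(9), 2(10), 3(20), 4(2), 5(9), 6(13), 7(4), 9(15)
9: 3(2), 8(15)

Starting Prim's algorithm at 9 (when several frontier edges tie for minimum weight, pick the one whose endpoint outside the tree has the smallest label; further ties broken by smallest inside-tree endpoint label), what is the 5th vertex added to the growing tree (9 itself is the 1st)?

Prim, starting at 9.
Step 1: cheapest edge leaving the tree is 3-9 (2); add 3.
Step 2: cheapest edge leaving the tree is 8-9 (15); add 8.
Step 3: cheapest edge leaving the tree is 4-8 (2); add 4.
Step 4: cheapest edge leaving the tree is 7-8 (4); add 7.
Step 5: cheapest edge leaving the tree is 1-8 (9); add 1.
Step 6: cheapest edge leaving the tree is 5-8 (9); add 5.
Step 7: cheapest edge leaving the tree is 2-5 (10); add 2.
Step 8: cheapest edge leaving the tree is 5-6 (11); add 6.
Vertex order: 9, 3, 8, 4, 7, 1, 5, 2, 6. The 5th vertex is 7.

7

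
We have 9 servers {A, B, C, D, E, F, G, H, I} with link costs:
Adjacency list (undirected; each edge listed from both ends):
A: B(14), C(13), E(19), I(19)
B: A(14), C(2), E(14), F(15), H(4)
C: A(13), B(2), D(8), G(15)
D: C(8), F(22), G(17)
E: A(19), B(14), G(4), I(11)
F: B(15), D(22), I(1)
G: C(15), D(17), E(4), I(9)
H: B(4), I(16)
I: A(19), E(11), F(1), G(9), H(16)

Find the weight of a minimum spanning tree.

Prim's algorithm from H:
Step 1: cheapest edge leaving the tree is B–H (4); add B.
Step 2: cheapest edge leaving the tree is B–C (2); add C.
Step 3: cheapest edge leaving the tree is C–D (8); add D.
Step 4: cheapest edge leaving the tree is A–C (13); add A.
Step 5: cheapest edge leaving the tree is B–E (14); add E.
Step 6: cheapest edge leaving the tree is E–G (4); add G.
Step 7: cheapest edge leaving the tree is G–I (9); add I.
Step 8: cheapest edge leaving the tree is F–I (1); add F.
MST edges: B–H, B–C, C–D, A–C, B–E, E–G, G–I, F–I; total weight 4+2+8+13+14+4+9+1 = 55.

55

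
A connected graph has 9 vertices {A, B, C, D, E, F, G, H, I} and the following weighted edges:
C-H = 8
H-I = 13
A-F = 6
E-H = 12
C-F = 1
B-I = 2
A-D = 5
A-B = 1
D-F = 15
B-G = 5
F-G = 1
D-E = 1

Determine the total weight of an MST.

24

Sort edges by weight, then run Kruskal:
A-B (1): add — endpoints in different components.
C-F (1): add — endpoints in different components.
D-E (1): add — endpoints in different components.
F-G (1): add — endpoints in different components.
B-I (2): add — endpoints in different components.
A-D (5): add — endpoints in different components.
B-G (5): add — endpoints in different components.
A-F (6): skip — A and F already connected.
C-H (8): add — endpoints in different components.
MST edges: A-B, C-F, D-E, F-G, B-I, A-D, B-G, C-H; total weight 1+1+1+1+2+5+5+8 = 24.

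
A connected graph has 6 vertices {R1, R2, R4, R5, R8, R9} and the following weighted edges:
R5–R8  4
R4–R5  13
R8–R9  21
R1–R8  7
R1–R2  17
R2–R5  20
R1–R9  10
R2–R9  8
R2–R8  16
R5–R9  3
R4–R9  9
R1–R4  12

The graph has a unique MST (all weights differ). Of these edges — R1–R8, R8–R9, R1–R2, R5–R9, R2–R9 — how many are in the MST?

3

Kruskal: consider edges lightest-first.
R5–R9 (3): add — endpoints in different components.
R5–R8 (4): add — endpoints in different components.
R1–R8 (7): add — endpoints in different components.
R2–R9 (8): add — endpoints in different components.
R4–R9 (9): add — endpoints in different components.
MST edge set: {R5–R9, R5–R8, R1–R8, R2–R9, R4–R9}.
Of the listed edges, {R1–R8, R5–R9, R2–R9} are in the MST → 3.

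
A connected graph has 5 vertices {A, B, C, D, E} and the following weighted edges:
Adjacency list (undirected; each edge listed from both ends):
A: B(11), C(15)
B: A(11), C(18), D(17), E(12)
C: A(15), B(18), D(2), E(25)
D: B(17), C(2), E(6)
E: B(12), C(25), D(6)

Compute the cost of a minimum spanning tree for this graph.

31

Sort edges by weight, then run Kruskal:
C–D (2): add — endpoints in different components.
D–E (6): add — endpoints in different components.
A–B (11): add — endpoints in different components.
B–E (12): add — endpoints in different components.
MST edges: C–D, D–E, A–B, B–E; total weight 2+6+11+12 = 31.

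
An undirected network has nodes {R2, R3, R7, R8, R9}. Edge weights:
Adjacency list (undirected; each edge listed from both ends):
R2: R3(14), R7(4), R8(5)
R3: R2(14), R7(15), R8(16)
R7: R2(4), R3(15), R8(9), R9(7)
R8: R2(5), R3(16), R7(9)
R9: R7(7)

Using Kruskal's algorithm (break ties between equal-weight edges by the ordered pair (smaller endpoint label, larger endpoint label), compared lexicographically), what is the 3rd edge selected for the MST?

Kruskal: consider edges lightest-first.
R2–R7 (4): add — endpoints in different components.
R2–R8 (5): add — endpoints in different components.
R7–R9 (7): add — endpoints in different components.
R7–R8 (9): skip — R8 and R7 already connected.
R2–R3 (14): add — endpoints in different components.
The 3rd edge added is R7–R9.

R7-R9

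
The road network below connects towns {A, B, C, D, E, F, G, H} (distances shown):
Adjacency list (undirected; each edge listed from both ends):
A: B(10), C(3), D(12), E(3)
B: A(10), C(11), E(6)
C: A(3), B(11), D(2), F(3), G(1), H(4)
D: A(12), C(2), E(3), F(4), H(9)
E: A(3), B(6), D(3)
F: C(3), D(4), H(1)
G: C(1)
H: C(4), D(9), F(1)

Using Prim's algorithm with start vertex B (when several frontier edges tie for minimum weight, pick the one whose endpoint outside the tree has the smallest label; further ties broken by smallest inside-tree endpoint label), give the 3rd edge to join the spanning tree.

A-C

Prim, starting at B.
Step 1: cheapest edge leaving the tree is B—E (6); add E.
Step 2: cheapest edge leaving the tree is A—E (3); add A.
Step 3: cheapest edge leaving the tree is A—C (3); add C.
Step 4: cheapest edge leaving the tree is C—G (1); add G.
Step 5: cheapest edge leaving the tree is C—D (2); add D.
Step 6: cheapest edge leaving the tree is C—F (3); add F.
Step 7: cheapest edge leaving the tree is F—H (1); add H.
The 3rd edge added is A—C.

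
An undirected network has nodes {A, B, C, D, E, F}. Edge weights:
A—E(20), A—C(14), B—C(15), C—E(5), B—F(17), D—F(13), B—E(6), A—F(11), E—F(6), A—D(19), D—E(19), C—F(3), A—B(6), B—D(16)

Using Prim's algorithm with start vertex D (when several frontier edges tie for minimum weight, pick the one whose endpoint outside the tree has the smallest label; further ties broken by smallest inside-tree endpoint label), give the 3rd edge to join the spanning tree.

Grow the tree from D using Prim:
Step 1: cheapest edge leaving the tree is D—F (13); add F.
Step 2: cheapest edge leaving the tree is C—F (3); add C.
Step 3: cheapest edge leaving the tree is C—E (5); add E.
Step 4: cheapest edge leaving the tree is B—E (6); add B.
Step 5: cheapest edge leaving the tree is A—B (6); add A.
The 3rd edge added is C—E.

C-E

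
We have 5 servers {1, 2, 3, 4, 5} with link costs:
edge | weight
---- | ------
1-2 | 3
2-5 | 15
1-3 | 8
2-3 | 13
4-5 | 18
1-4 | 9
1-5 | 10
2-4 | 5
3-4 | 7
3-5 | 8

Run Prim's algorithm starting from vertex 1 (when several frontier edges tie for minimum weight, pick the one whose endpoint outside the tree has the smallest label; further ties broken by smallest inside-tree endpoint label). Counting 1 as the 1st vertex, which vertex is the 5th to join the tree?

5

Prim's algorithm from 1:
Step 1: cheapest edge leaving the tree is 1-2 (3); add 2.
Step 2: cheapest edge leaving the tree is 2-4 (5); add 4.
Step 3: cheapest edge leaving the tree is 3-4 (7); add 3.
Step 4: cheapest edge leaving the tree is 3-5 (8); add 5.
Vertex order: 1, 2, 4, 3, 5. The 5th vertex is 5.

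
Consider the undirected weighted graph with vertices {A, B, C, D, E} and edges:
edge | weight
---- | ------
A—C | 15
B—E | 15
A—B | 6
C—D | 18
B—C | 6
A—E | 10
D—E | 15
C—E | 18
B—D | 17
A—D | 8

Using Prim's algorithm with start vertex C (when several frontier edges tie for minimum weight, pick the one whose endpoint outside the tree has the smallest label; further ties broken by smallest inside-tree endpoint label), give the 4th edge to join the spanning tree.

Prim, starting at C.
Step 1: frontier [B—C 6, A—C 15, C—D 18, C—E 18] → take B—C (6); add B.
Step 2: frontier [A—B 6, B—E 15, B—D 17, A—C 15, C—D 18, C—E 18] → take A—B (6); add A.
Step 3: frontier [A—D 8, A—E 10, B—E 15, B—D 17, C—D 18, C—E 18] → take A—D (8); add D.
Step 4: frontier [A—E 10, B—E 15, C—E 18, D—E 15] → take A—E (10); add E.
The 4th edge added is A—E.

A-E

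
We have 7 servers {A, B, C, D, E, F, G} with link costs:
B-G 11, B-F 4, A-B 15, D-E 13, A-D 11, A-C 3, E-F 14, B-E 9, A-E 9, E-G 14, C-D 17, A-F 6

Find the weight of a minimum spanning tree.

Kruskal: consider edges lightest-first.
A-C (3): add. Components now {A,C} {B} {D} {E} {F} {G}
B-F (4): add. Components now {A,C} {B,F} {D} {E} {G}
A-F (6): add. Components now {A,B,C,F} {D} {E} {G}
A-E (9): add. Components now {A,B,C,E,F} {D} {G}
B-E (9): skip — B and E already connected.
A-D (11): add. Components now {A,B,C,D,E,F} {G}
B-G (11): add. Components now {A,B,C,D,E,F,G}
MST edges: A-C, B-F, A-F, A-E, A-D, B-G; total weight 3+4+6+9+11+11 = 44.

44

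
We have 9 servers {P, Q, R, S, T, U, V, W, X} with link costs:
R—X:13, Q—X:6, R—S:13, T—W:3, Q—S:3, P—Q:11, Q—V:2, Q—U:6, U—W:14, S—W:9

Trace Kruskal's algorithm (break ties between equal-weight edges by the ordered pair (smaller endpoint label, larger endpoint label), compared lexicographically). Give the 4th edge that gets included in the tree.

Kruskal: consider edges lightest-first.
Q—V (2): add — endpoints in different components.
Q—S (3): add — endpoints in different components.
T—W (3): add — endpoints in different components.
Q—U (6): add — endpoints in different components.
Q—X (6): add — endpoints in different components.
S—W (9): add — endpoints in different components.
P—Q (11): add — endpoints in different components.
R—S (13): add — endpoints in different components.
The 4th edge added is Q—U.

Q-U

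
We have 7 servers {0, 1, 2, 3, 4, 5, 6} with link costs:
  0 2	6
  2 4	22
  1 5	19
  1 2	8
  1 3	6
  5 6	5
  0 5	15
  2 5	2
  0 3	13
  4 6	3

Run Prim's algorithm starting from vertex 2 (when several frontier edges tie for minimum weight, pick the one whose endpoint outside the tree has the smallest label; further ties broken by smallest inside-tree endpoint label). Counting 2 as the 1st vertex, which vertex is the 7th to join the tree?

Prim, starting at 2.
Step 1: frontier [2 5 2, 0 2 6, 1 2 8, 2 4 22] → take 2 5 (2); add 5.
Step 2: frontier [0 2 6, 1 2 8, 2 4 22, 5 6 5, 0 5 15, 1 5 19] → take 5 6 (5); add 6.
Step 3: frontier [0 2 6, 1 2 8, 2 4 22, 0 5 15, 1 5 19, 4 6 3] → take 4 6 (3); add 4.
Step 4: frontier [0 2 6, 1 2 8, 0 5 15, 1 5 19] → take 0 2 (6); add 0.
Step 5: frontier [0 3 13, 1 2 8, 1 5 19] → take 1 2 (8); add 1.
Step 6: frontier [0 3 13, 1 3 6] → take 1 3 (6); add 3.
Vertex order: 2, 5, 6, 4, 0, 1, 3. The 7th vertex is 3.

3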